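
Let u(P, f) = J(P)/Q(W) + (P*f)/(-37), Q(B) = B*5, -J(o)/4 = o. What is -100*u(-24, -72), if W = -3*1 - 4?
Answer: 1280640/259 ≈ 4944.6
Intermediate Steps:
J(o) = -4*o
W = -7 (W = -3 - 4 = -7)
Q(B) = 5*B
u(P, f) = 4*P/35 - P*f/37 (u(P, f) = (-4*P)/((5*(-7))) + (P*f)/(-37) = -4*P/(-35) + (P*f)*(-1/37) = -4*P*(-1/35) - P*f/37 = 4*P/35 - P*f/37)
-100*u(-24, -72) = -20*(-24)*(148 - 35*(-72))/259 = -20*(-24)*(148 + 2520)/259 = -20*(-24)*2668/259 = -100*(-64032/1295) = 1280640/259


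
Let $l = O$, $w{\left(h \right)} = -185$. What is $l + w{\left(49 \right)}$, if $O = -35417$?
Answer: $-35602$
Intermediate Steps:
$l = -35417$
$l + w{\left(49 \right)} = -35417 - 185 = -35602$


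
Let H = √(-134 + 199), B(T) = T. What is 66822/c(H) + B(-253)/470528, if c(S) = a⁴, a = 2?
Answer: 1965101123/470528 ≈ 4176.4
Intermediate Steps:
H = √65 ≈ 8.0623
c(S) = 16 (c(S) = 2⁴ = 16)
66822/c(H) + B(-253)/470528 = 66822/16 - 253/470528 = 66822*(1/16) - 253*1/470528 = 33411/8 - 253/470528 = 1965101123/470528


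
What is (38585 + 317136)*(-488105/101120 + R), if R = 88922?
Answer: 639679168098947/20224 ≈ 3.1630e+10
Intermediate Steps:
(38585 + 317136)*(-488105/101120 + R) = (38585 + 317136)*(-488105/101120 + 88922) = 355721*(-488105*1/101120 + 88922) = 355721*(-97621/20224 + 88922) = 355721*(1798260907/20224) = 639679168098947/20224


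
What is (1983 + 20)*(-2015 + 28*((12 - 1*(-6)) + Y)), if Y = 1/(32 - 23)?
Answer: -27182713/9 ≈ -3.0203e+6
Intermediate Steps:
Y = 1/9 ≈ 0.11111
(1983 + 20)*(-2015 + 28*((12 - 1*(-6)) + Y)) = (1983 + 20)*(-2015 + 28*((12 - 1*(-6)) + 1/9)) = 2003*(-2015 + 28*((12 + 6) + 1/9)) = 2003*(-2015 + 28*(18 + 1/9)) = 2003*(-2015 + 28*(163/9)) = 2003*(-2015 + 4564/9) = 2003*(-13571/9) = -27182713/9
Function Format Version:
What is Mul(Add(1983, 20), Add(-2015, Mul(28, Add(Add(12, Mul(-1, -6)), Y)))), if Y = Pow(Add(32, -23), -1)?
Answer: Rational(-27182713, 9) ≈ -3.0203e+6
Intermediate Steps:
Y = Rational(1, 9) (Y = Pow(9, -1) = Rational(1, 9) ≈ 0.11111)
Mul(Add(1983, 20), Add(-2015, Mul(28, Add(Add(12, Mul(-1, -6)), Y)))) = Mul(Add(1983, 20), Add(-2015, Mul(28, Add(Add(12, Mul(-1, -6)), Rational(1, 9))))) = Mul(2003, Add(-2015, Mul(28, Add(Add(12, 6), Rational(1, 9))))) = Mul(2003, Add(-2015, Mul(28, Add(18, Rational(1, 9))))) = Mul(2003, Add(-2015, Mul(28, Rational(163, 9)))) = Mul(2003, Add(-2015, Rational(4564, 9))) = Mul(2003, Rational(-13571, 9)) = Rational(-27182713, 9)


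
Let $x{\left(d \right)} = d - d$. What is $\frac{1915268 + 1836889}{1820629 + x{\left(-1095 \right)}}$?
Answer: $\frac{3752157}{1820629} \approx 2.0609$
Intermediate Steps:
$x{\left(d \right)} = 0$
$\frac{1915268 + 1836889}{1820629 + x{\left(-1095 \right)}} = \frac{1915268 + 1836889}{1820629 + 0} = \frac{3752157}{1820629}$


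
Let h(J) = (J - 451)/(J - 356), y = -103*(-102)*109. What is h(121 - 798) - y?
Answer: -1182942954/1033 ≈ -1.1452e+6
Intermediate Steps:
y = 1145154 (y = 10506*109 = 1145154)
h(J) = (-451 + J)/(-356 + J)
h(121 - 798) - y = (-451 + (121 - 798))/(-356 + (121 - 798)) - 1*1145154 = (-451 - 677)/(-356 - 677) - 1145154 = -1128/(-1033) - 1145154 = -1/1033*(-1128) - 1145154 = 1128/1033 - 1145154 = -1182942954/1033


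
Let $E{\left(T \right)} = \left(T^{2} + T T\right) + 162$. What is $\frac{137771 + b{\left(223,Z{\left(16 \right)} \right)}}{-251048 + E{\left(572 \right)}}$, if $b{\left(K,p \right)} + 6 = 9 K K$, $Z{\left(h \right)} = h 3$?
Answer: $\frac{292663}{201741} \approx 1.4507$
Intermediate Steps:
$Z{\left(h \right)} = 3 h$
$b{\left(K,p \right)} = -6 + 9 K^{2}$ ($b{\left(K,p \right)} = -6 + 9 K K = -6 + 9 K^{2}$)
$E{\left(T \right)} = 162 + 2 T^{2}$ ($E{\left(T \right)} = \left(T^{2} + T^{2}\right) + 162 = 2 T^{2} + 162 = 162 + 2 T^{2}$)
$\frac{137771 + b{\left(223,Z{\left(16 \right)} \right)}}{-251048 + E{\left(572 \right)}} = \frac{137771 - \left(6 - 9 \cdot 223^{2}\right)}{-251048 + \left(162 + 2 \cdot 572^{2}\right)} = \frac{137771 + \left(-6 + 9 \cdot 49729\right)}{-251048 + \left(162 + 2 \cdot 327184\right)} = \frac{137771 + \left(-6 + 447561\right)}{-251048 + \left(162 + 654368\right)} = \frac{137771 + 447555}{-251048 + 654530} = \frac{585326}{403482} = 585326 \cdot \frac{1}{403482} = \frac{292663}{201741}$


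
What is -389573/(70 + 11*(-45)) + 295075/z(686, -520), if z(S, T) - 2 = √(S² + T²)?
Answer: 144209831333/157460800 + 5016275*√641/370496 ≈ 1258.6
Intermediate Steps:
z(S, T) = 2 + √(S² + T²)
-389573/(70 + 11*(-45)) + 295075/z(686, -520) = -389573/(70 + 11*(-45)) + 295075/(2 + √(686² + (-520)²)) = -389573/(70 - 495) + 295075/(2 + √(470596 + 270400)) = -389573/(-425) + 295075/(2 + √740996) = -389573*(-1/425) + 295075/(2 + 34*√641) = 389573/425 + 295075/(2 + 34*√641)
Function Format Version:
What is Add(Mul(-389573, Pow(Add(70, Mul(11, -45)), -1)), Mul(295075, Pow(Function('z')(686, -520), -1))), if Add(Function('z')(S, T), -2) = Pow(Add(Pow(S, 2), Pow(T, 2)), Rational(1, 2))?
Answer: Add(Rational(144209831333, 157460800), Mul(Rational(5016275, 370496), Pow(641, Rational(1, 2)))) ≈ 1258.6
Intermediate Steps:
Function('z')(S, T) = Add(2, Pow(Add(Pow(S, 2), Pow(T, 2)), Rational(1, 2)))
Add(Mul(-389573, Pow(Add(70, Mul(11, -45)), -1)), Mul(295075, Pow(Function('z')(686, -520), -1))) = Add(Mul(-389573, Pow(Add(70, Mul(11, -45)), -1)), Mul(295075, Pow(Add(2, Pow(Add(Pow(686, 2), Pow(-520, 2)), Rational(1, 2))), -1))) = Add(Mul(-389573, Pow(Add(70, -495), -1)), Mul(295075, Pow(Add(2, Pow(Add(470596, 270400), Rational(1, 2))), -1))) = Add(Mul(-389573, Pow(-425, -1)), Mul(295075, Pow(Add(2, Pow(740996, Rational(1, 2))), -1))) = Add(Mul(-389573, Rational(-1, 425)), Mul(295075, Pow(Add(2, Mul(34, Pow(641, Rational(1, 2)))), -1))) = Add(Rational(389573, 425), Mul(295075, Pow(Add(2, Mul(34, Pow(641, Rational(1, 2)))), -1)))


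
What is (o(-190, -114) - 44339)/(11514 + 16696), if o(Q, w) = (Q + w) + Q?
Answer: -44833/28210 ≈ -1.5893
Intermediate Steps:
o(Q, w) = w + 2*Q
(o(-190, -114) - 44339)/(11514 + 16696) = ((-114 + 2*(-190)) - 44339)/(11514 + 16696) = ((-114 - 380) - 44339)/28210 = (-494 - 44339)*(1/28210) = -44833*1/28210 = -44833/28210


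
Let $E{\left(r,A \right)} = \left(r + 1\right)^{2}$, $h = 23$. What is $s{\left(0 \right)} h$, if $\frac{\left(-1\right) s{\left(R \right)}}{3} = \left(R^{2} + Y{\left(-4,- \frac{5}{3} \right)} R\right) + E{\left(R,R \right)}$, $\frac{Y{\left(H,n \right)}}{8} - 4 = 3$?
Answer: $-69$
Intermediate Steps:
$E{\left(r,A \right)} = \left(1 + r\right)^{2}$
$Y{\left(H,n \right)} = 56$ ($Y{\left(H,n \right)} = 32 + 8 \cdot 3 = 32 + 24 = 56$)
$s{\left(R \right)} = - 168 R - 3 R^{2} - 3 \left(1 + R\right)^{2}$ ($s{\left(R \right)} = - 3 \left(\left(R^{2} + 56 R\right) + \left(1 + R\right)^{2}\right) = - 3 \left(R^{2} + \left(1 + R\right)^{2} + 56 R\right) = - 168 R - 3 R^{2} - 3 \left(1 + R\right)^{2}$)
$s{\left(0 \right)} h = \left(-3 - 0 - 6 \cdot 0^{2}\right) 23 = \left(-3 + 0 - 0\right) 23 = \left(-3 + 0 + 0\right) 23 = \left(-3\right) 23 = -69$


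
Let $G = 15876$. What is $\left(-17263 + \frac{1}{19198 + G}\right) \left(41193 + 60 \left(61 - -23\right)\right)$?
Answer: $- \frac{27993270619413}{35074} \approx -7.9812 \cdot 10^{8}$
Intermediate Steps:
$\left(-17263 + \frac{1}{19198 + G}\right) \left(41193 + 60 \left(61 - -23\right)\right) = \left(-17263 + \frac{1}{19198 + 15876}\right) \left(41193 + 60 \left(61 - -23\right)\right) = \left(-17263 + \frac{1}{35074}\right) \left(41193 + 60 \left(61 + \left(-28 + 51\right)\right)\right) = \left(-17263 + \frac{1}{35074}\right) \left(41193 + 60 \left(61 + 23\right)\right) = - \frac{605482461 \left(41193 + 60 \cdot 84\right)}{35074} = - \frac{605482461 \left(41193 + 5040\right)}{35074} = \left(- \frac{605482461}{35074}\right) 46233 = - \frac{27993270619413}{35074}$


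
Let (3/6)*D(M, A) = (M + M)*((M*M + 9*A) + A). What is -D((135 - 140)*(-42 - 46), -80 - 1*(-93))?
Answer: -340964800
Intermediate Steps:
D(M, A) = 4*M*(M² + 10*A) (D(M, A) = 2*((M + M)*((M*M + 9*A) + A)) = 2*((2*M)*((M² + 9*A) + A)) = 2*((2*M)*(M² + 10*A)) = 2*(2*M*(M² + 10*A)) = 4*M*(M² + 10*A))
-D((135 - 140)*(-42 - 46), -80 - 1*(-93)) = -4*(135 - 140)*(-42 - 46)*(((135 - 140)*(-42 - 46))² + 10*(-80 - 1*(-93))) = -4*(-5*(-88))*((-5*(-88))² + 10*(-80 + 93)) = -4*440*(440² + 10*13) = -4*440*(193600 + 130) = -4*440*193730 = -1*340964800 = -340964800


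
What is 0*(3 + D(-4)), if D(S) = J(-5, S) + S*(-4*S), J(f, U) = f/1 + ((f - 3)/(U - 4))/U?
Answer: 0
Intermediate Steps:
J(f, U) = f + (-3 + f)/(U*(-4 + U)) (J(f, U) = f*1 + ((-3 + f)/(-4 + U))/U = f + ((-3 + f)/(-4 + U))/U = f + (-3 + f)/(U*(-4 + U)))
D(S) = -4*S² + (-8 - 5*S² + 20*S)/(S*(-4 + S)) (D(S) = (-3 - 5 - 5*S² - 4*S*(-5))/(S*(-4 + S)) + S*(-4*S) = (-3 - 5 - 5*S² + 20*S)/(S*(-4 + S)) - 4*S² = (-8 - 5*S² + 20*S)/(S*(-4 + S)) - 4*S² = -4*S² + (-8 - 5*S² + 20*S)/(S*(-4 + S)))
0*(3 + D(-4)) = 0*(3 + (-8 - 5*(-4)² + 20*(-4) + 4*(-4)³*(4 - 1*(-4)))/((-4)*(-4 - 4))) = 0*(3 - ¼*(-8 - 5*16 - 80 + 4*(-64)*(4 + 4))/(-8)) = 0*(3 - ¼*(-⅛)*(-8 - 80 - 80 + 4*(-64)*8)) = 0*(3 - ¼*(-⅛)*(-8 - 80 - 80 - 2048)) = 0*(3 - ¼*(-⅛)*(-2216)) = 0*(3 - 277/4) = 0*(-265/4) = 0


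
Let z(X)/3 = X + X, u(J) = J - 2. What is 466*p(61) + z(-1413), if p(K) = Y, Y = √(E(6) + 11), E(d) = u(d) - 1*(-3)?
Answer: -8478 + 1398*√2 ≈ -6500.9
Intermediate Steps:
u(J) = -2 + J
E(d) = 1 + d (E(d) = (-2 + d) - 1*(-3) = (-2 + d) + 3 = 1 + d)
z(X) = 6*X (z(X) = 3*(X + X) = 3*(2*X) = 6*X)
Y = 3*√2 (Y = √((1 + 6) + 11) = √(7 + 11) = √18 = 3*√2 ≈ 4.2426)
p(K) = 3*√2
466*p(61) + z(-1413) = 466*(3*√2) + 6*(-1413) = 1398*√2 - 8478 = -8478 + 1398*√2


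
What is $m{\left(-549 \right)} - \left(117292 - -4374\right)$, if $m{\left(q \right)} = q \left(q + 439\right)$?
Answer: $-61276$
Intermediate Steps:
$m{\left(q \right)} = q \left(439 + q\right)$
$m{\left(-549 \right)} - \left(117292 - -4374\right) = - 549 \left(439 - 549\right) - \left(117292 - -4374\right) = \left(-549\right) \left(-110\right) - \left(117292 + 4374\right) = 60390 - 121666 = -61276$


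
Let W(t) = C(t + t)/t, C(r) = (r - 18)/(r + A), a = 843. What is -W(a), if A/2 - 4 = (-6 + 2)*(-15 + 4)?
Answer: -278/250371 ≈ -0.0011104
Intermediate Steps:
A = 96 (A = 8 + 2*((-6 + 2)*(-15 + 4)) = 8 + 2*(-4*(-11)) = 8 + 2*44 = 8 + 88 = 96)
C(r) = (-18 + r)/(96 + r) (C(r) = (r - 18)/(r + 96) = (-18 + r)/(96 + r))
W(t) = (-18 + 2*t)/(t*(96 + 2*t)) (W(t) = ((-18 + (t + t))/(96 + (t + t)))/t = ((-18 + 2*t)/(96 + 2*t))/t = (-18 + 2*t)/(t*(96 + 2*t)))
-W(a) = -(-9 + 843)/(843*(48 + 843)) = -834/(843*891) = -1*278/250371 = -278/250371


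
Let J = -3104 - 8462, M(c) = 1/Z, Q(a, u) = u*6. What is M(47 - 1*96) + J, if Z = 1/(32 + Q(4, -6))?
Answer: -11570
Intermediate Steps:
Q(a, u) = 6*u
Z = -1/4 (Z = 1/(32 + 6*(-6)) = 1/(32 - 36) = 1/(-4) = -1/4 ≈ -0.25000)
M(c) = -4 (M(c) = 1/(-1/4) = -4)
J = -11566
M(47 - 1*96) + J = -4 - 11566 = -11570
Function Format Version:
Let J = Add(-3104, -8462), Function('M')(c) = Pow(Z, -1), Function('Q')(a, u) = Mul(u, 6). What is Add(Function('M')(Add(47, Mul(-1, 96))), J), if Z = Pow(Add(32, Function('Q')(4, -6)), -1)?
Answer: -11570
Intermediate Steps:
Function('Q')(a, u) = Mul(6, u)
Z = Rational(-1, 4) (Z = Pow(Add(32, Mul(6, -6)), -1) = Pow(Add(32, -36), -1) = Pow(-4, -1) = Rational(-1, 4) ≈ -0.25000)
Function('M')(c) = -4 (Function('M')(c) = Pow(Rational(-1, 4), -1) = -4)
J = -11566
Add(Function('M')(Add(47, Mul(-1, 96))), J) = Add(-4, -11566) = -11570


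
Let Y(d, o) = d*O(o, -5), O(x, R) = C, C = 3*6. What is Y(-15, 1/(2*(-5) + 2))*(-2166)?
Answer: 584820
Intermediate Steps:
C = 18
O(x, R) = 18
Y(d, o) = 18*d (Y(d, o) = d*18 = 18*d)
Y(-15, 1/(2*(-5) + 2))*(-2166) = (18*(-15))*(-2166) = -270*(-2166) = 584820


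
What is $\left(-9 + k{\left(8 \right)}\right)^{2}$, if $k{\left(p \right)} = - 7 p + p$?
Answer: $3249$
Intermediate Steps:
$k{\left(p \right)} = - 6 p$
$\left(-9 + k{\left(8 \right)}\right)^{2} = \left(-9 - 48\right)^{2} = \left(-57\right)^{2} = 3249$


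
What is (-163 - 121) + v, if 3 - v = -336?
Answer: 55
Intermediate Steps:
v = 339 (v = 3 - 1*(-336) = 3 + 336 = 339)
(-163 - 121) + v = (-163 - 121) + 339 = -284 + 339 = 55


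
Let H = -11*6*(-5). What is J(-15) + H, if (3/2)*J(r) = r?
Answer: 320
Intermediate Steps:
J(r) = 2*r/3
H = 330 (H = -66*(-5) = 330)
J(-15) + H = (⅔)*(-15) + 330 = -10 + 330 = 320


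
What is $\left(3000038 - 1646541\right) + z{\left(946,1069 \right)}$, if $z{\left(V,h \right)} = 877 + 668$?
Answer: $1355042$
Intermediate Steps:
$z{\left(V,h \right)} = 1545$
$\left(3000038 - 1646541\right) + z{\left(946,1069 \right)} = \left(3000038 - 1646541\right) + 1545 = 1353497 + 1545 = 1355042$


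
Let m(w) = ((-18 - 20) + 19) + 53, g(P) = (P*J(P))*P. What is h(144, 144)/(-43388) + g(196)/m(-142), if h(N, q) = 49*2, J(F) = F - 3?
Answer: 80422781103/368798 ≈ 2.1807e+5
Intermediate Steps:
J(F) = -3 + F
h(N, q) = 98
g(P) = P²*(-3 + P) (g(P) = (P*(-3 + P))*P = P²*(-3 + P))
m(w) = 34 (m(w) = (-38 + 19) + 53 = -19 + 53 = 34)
h(144, 144)/(-43388) + g(196)/m(-142) = 98/(-43388) + (196²*(-3 + 196))/34 = 98*(-1/43388) + (38416*193)*(1/34) = -49/21694 + 7414288*(1/34) = -49/21694 + 3707144/17 = 80422781103/368798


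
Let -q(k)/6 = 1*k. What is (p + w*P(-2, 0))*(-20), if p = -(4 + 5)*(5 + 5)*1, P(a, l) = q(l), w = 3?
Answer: 1800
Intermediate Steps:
q(k) = -6*k
P(a, l) = -6*l
p = -90 (p = -9*10*1 = -1*90*1 = -90*1 = -90)
(p + w*P(-2, 0))*(-20) = (-90 + 3*(-6*0))*(-20) = (-90 + 3*0)*(-20) = (-90 + 0)*(-20) = -90*(-20) = 1800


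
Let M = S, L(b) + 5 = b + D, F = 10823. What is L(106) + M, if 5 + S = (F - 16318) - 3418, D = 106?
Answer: -8711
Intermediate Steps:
L(b) = 101 + b (L(b) = -5 + (b + 106) = -5 + (106 + b) = 101 + b)
S = -8918 (S = -5 + ((10823 - 16318) - 3418) = -5 + (-5495 - 3418) = -5 - 8913 = -8918)
M = -8918
L(106) + M = (101 + 106) - 8918 = 207 - 8918 = -8711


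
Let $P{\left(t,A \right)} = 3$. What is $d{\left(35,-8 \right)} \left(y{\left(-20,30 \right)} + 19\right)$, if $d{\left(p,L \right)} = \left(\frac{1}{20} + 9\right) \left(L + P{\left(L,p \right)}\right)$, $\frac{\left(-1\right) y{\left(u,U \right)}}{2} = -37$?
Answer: $- \frac{16833}{4} \approx -4208.3$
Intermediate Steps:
$y{\left(u,U \right)} = 74$ ($y{\left(u,U \right)} = \left(-2\right) \left(-37\right) = 74$)
$d{\left(p,L \right)} = \frac{543}{20} + \frac{181 L}{20}$ ($d{\left(p,L \right)} = \left(\frac{1}{20} + 9\right) \left(L + 3\right) = \left(\frac{1}{20} + 9\right) \left(3 + L\right) = \frac{181 \left(3 + L\right)}{20} = \frac{543}{20} + \frac{181 L}{20}$)
$d{\left(35,-8 \right)} \left(y{\left(-20,30 \right)} + 19\right) = \left(\frac{543}{20} + \frac{181}{20} \left(-8\right)\right) \left(74 + 19\right) = \left(\frac{543}{20} - \frac{362}{5}\right) 93 = \left(- \frac{181}{4}\right) 93 = - \frac{16833}{4}$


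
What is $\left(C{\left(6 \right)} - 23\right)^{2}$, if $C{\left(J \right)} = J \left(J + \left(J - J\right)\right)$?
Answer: $169$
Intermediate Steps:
$C{\left(J \right)} = J^{2}$ ($C{\left(J \right)} = J \left(J + 0\right) = J J = J^{2}$)
$\left(C{\left(6 \right)} - 23\right)^{2} = \left(6^{2} - 23\right)^{2} = \left(36 - 23\right)^{2} = 13^{2} = 169$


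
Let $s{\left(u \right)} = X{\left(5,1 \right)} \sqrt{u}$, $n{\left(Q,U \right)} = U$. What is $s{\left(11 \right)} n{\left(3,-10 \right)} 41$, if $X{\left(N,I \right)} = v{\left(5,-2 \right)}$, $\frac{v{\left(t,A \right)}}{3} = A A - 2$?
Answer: $- 2460 \sqrt{11} \approx -8158.9$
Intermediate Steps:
$v{\left(t,A \right)} = -6 + 3 A^{2}$ ($v{\left(t,A \right)} = 3 \left(A A - 2\right) = 3 \left(A^{2} - 2\right) = 3 \left(-2 + A^{2}\right) = -6 + 3 A^{2}$)
$X{\left(N,I \right)} = 6$ ($X{\left(N,I \right)} = -6 + 3 \left(-2\right)^{2} = -6 + 3 \cdot 4 = -6 + 12 = 6$)
$s{\left(u \right)} = 6 \sqrt{u}$
$s{\left(11 \right)} n{\left(3,-10 \right)} 41 = 6 \sqrt{11} \left(-10\right) 41 = - 60 \sqrt{11} \cdot 41 = - 2460 \sqrt{11}$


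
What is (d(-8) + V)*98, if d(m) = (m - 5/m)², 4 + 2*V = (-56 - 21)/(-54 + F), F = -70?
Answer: 5123391/992 ≈ 5164.7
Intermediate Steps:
V = -419/248 (V = -2 + ((-56 - 21)/(-54 - 70))/2 = -2 + (-77/(-124))/2 = -2 + (-77*(-1/124))/2 = -2 + (½)*(77/124) = -2 + 77/248 = -419/248 ≈ -1.6895)
(d(-8) + V)*98 = ((-5 + (-8)²)²/(-8)² - 419/248)*98 = ((-5 + 64)²/64 - 419/248)*98 = ((1/64)*59² - 419/248)*98 = ((1/64)*3481 - 419/248)*98 = (3481/64 - 419/248)*98 = (104559/1984)*98 = 5123391/992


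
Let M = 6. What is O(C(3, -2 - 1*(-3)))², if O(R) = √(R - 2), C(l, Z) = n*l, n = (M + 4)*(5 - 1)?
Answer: 118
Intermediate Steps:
n = 40 (n = (6 + 4)*(5 - 1) = 10*4 = 40)
C(l, Z) = 40*l
O(R) = √(-2 + R)
O(C(3, -2 - 1*(-3)))² = (√(-2 + 40*3))² = (√(-2 + 120))² = (√118)² = 118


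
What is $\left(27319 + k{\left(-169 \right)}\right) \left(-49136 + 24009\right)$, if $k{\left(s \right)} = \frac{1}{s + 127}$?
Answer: $- \frac{28830644419}{42} \approx -6.8644 \cdot 10^{8}$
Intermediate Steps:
$k{\left(s \right)} = \frac{1}{127 + s}$
$\left(27319 + k{\left(-169 \right)}\right) \left(-49136 + 24009\right) = \left(27319 + \frac{1}{127 - 169}\right) \left(-49136 + 24009\right) = \left(27319 + \frac{1}{-42}\right) \left(-25127\right) = \left(27319 - \frac{1}{42}\right) \left(-25127\right) = \frac{1147397}{42} \left(-25127\right) = - \frac{28830644419}{42}$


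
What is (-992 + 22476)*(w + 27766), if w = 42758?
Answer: 1515137616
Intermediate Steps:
(-992 + 22476)*(w + 27766) = (-992 + 22476)*(42758 + 27766) = 21484*70524 = 1515137616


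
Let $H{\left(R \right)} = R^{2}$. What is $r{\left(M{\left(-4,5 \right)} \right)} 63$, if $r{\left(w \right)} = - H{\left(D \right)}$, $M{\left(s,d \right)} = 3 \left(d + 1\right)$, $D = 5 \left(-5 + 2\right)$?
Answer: $-14175$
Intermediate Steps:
$D = -15$ ($D = 5 \left(-3\right) = -15$)
$M{\left(s,d \right)} = 3 + 3 d$ ($M{\left(s,d \right)} = 3 \left(1 + d\right) = 3 + 3 d$)
$r{\left(w \right)} = -225$ ($r{\left(w \right)} = - \left(-15\right)^{2} = \left(-1\right) 225 = -225$)
$r{\left(M{\left(-4,5 \right)} \right)} 63 = \left(-225\right) 63 = -14175$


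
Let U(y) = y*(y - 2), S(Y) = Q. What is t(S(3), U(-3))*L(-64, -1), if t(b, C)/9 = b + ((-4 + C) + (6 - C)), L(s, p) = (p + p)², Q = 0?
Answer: 72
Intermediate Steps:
S(Y) = 0
U(y) = y*(-2 + y)
L(s, p) = 4*p² (L(s, p) = (2*p)² = 4*p²)
t(b, C) = 18 + 9*b (t(b, C) = 9*(b + ((-4 + C) + (6 - C))) = 9*(b + 2) = 9*(2 + b) = 18 + 9*b)
t(S(3), U(-3))*L(-64, -1) = (18 + 9*0)*(4*(-1)²) = (18 + 0)*(4*1) = 18*4 = 72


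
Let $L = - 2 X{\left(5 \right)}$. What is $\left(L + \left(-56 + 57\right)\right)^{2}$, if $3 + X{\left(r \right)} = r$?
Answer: $9$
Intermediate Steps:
$X{\left(r \right)} = -3 + r$
$L = -4$ ($L = - 2 \left(-3 + 5\right) = \left(-2\right) 2 = -4$)
$\left(L + \left(-56 + 57\right)\right)^{2} = \left(-4 + \left(-56 + 57\right)\right)^{2} = \left(-4 + 1\right)^{2} = \left(-3\right)^{2} = 9$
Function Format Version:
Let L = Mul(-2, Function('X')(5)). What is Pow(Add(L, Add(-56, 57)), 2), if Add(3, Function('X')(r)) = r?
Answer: 9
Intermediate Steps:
Function('X')(r) = Add(-3, r)
L = -4 (L = Mul(-2, Add(-3, 5)) = Mul(-2, 2) = -4)
Pow(Add(L, Add(-56, 57)), 2) = Pow(Add(-4, Add(-56, 57)), 2) = Pow(Add(-4, 1), 2) = Pow(-3, 2) = 9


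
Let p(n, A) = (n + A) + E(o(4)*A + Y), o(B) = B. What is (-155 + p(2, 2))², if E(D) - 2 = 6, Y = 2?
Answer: 20449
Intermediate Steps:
E(D) = 8 (E(D) = 2 + 6 = 8)
p(n, A) = 8 + A + n (p(n, A) = (n + A) + 8 = (A + n) + 8 = 8 + A + n)
(-155 + p(2, 2))² = (-155 + (8 + 2 + 2))² = (-155 + 12)² = (-143)² = 20449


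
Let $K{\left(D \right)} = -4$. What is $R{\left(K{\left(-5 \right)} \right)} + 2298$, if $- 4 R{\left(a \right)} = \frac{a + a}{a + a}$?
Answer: $\frac{9191}{4} \approx 2297.8$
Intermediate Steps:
$R{\left(a \right)} = - \frac{1}{4}$ ($R{\left(a \right)} = - \frac{\left(a + a\right) \frac{1}{a + a}}{4} = - \frac{2 a \frac{1}{2 a}}{4} = \left(- \frac{1}{4}\right) 1 = - \frac{1}{4}$)
$R{\left(K{\left(-5 \right)} \right)} + 2298 = - \frac{1}{4} + 2298 = \frac{9191}{4}$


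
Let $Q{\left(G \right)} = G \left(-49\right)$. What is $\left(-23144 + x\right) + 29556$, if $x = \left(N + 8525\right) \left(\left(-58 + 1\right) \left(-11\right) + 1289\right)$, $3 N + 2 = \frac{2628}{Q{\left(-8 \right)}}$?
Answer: $\frac{2402467502}{147} \approx 1.6343 \cdot 10^{7}$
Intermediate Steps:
$Q{\left(G \right)} = - 49 G$
$N = \frac{461}{294}$ ($N = - \frac{2}{3} + \frac{2628 \frac{1}{\left(-49\right) \left(-8\right)}}{3} = - \frac{2}{3} + \frac{2628 \cdot \frac{1}{392}}{3} = - \frac{2}{3} + \frac{1}{3} \cdot \frac{657}{98} = - \frac{2}{3} + \frac{219}{98} = \frac{461}{294} \approx 1.568$)
$x = \frac{2401524938}{147}$ ($x = \left(\frac{461}{294} + 8525\right) \left(\left(-58 + 1\right) \left(-11\right) + 1289\right) = \frac{2506811 \left(\left(-57\right) \left(-11\right) + 1289\right)}{294} = \frac{2506811 \left(627 + 1289\right)}{294} = \frac{2506811}{294} \cdot 1916 = \frac{2401524938}{147} \approx 1.6337 \cdot 10^{7}$)
$\left(-23144 + x\right) + 29556 = \left(-23144 + \frac{2401524938}{147}\right) + 29556 = \frac{2398122770}{147} + 29556 = \frac{2402467502}{147}$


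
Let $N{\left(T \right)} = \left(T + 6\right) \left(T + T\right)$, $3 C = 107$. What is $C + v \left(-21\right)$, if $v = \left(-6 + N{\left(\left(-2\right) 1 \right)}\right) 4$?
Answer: $\frac{5651}{3} \approx 1883.7$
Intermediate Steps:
$C = \frac{107}{3}$ ($C = \frac{1}{3} \cdot 107 = \frac{107}{3} \approx 35.667$)
$N{\left(T \right)} = 2 T \left(6 + T\right)$ ($N{\left(T \right)} = \left(6 + T\right) 2 T = 2 T \left(6 + T\right)$)
$v = -88$ ($v = \left(-6 + 2 \left(\left(-2\right) 1\right) \left(6 - 2\right)\right) 4 = \left(-6 + 2 \left(-2\right) \left(6 - 2\right)\right) 4 = \left(-6 + 2 \left(-2\right) 4\right) 4 = \left(-6 - 16\right) 4 = \left(-22\right) 4 = -88$)
$C + v \left(-21\right) = \frac{107}{3} - -1848 = \frac{107}{3} + 1848 = \frac{5651}{3}$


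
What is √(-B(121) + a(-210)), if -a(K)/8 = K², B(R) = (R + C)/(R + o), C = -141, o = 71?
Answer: I*√50803185/12 ≈ 593.97*I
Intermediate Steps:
B(R) = (-141 + R)/(71 + R) (B(R) = (R - 141)/(R + 71) = (-141 + R)/(71 + R))
a(K) = -8*K²
√(-B(121) + a(-210)) = √(-(-141 + 121)/(71 + 121) - 8*(-210)²) = √(-(-20)/192 - 8*44100) = √(-(-20)/192 - 352800) = √(-1*(-5/48) - 352800) = √(5/48 - 352800) = √(-16934395/48) = I*√50803185/12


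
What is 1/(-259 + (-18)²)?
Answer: 1/65 ≈ 0.015385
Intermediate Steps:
1/(-259 + (-18)²) = 1/(-259 + 324) = 1/65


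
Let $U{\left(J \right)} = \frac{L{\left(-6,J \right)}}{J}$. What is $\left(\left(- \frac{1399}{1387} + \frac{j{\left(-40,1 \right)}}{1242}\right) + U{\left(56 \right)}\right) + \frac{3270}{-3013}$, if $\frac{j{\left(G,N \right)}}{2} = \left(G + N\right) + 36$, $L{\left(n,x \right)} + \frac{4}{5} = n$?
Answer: $- \frac{11690682343}{5265579060} \approx -2.2202$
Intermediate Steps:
$L{\left(n,x \right)} = - \frac{4}{5} + n$
$j{\left(G,N \right)} = 72 + 2 G + 2 N$ ($j{\left(G,N \right)} = 2 \left(\left(G + N\right) + 36\right) = 2 \left(36 + G + N\right) = 72 + 2 G + 2 N$)
$U{\left(J \right)} = - \frac{34}{5 J}$ ($U{\left(J \right)} = \frac{- \frac{4}{5} - 6}{J} = - \frac{34}{5 J}$)
$\left(\left(- \frac{1399}{1387} + \frac{j{\left(-40,1 \right)}}{1242}\right) + U{\left(56 \right)}\right) + \frac{3270}{-3013} = \left(\left(- \frac{1399}{1387} + \frac{72 + 2 \left(-40\right) + 2 \cdot 1}{1242}\right) - \frac{34}{5 \cdot 56}\right) + \frac{3270}{-3013} = \left(\left(\left(-1399\right) \frac{1}{1387} + \left(72 - 80 + 2\right) \frac{1}{1242}\right) - \frac{17}{140}\right) + 3270 \left(- \frac{1}{3013}\right) = \left(\left(- \frac{1399}{1387} - \frac{1}{207}\right) - \frac{17}{140}\right) - \frac{3270}{3013} = \left(- \frac{290980}{287109} - \frac{17}{140}\right) - \frac{3270}{3013} = - \frac{45618053}{40195260} - \frac{3270}{3013} = - \frac{11690682343}{5265579060}$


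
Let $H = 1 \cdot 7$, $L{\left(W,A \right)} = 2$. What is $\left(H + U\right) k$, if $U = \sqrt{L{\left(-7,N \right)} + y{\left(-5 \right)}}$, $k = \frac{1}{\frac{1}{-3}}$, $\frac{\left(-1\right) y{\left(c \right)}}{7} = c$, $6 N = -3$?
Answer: $-21 - 3 \sqrt{37} \approx -39.248$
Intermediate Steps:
$N = - \frac{1}{2}$ ($N = \frac{1}{6} \left(-3\right) = - \frac{1}{2} \approx -0.5$)
$y{\left(c \right)} = - 7 c$
$H = 7$
$k = -3$ ($k = \frac{1}{- \frac{1}{3}} = -3$)
$U = \sqrt{37}$ ($U = \sqrt{2 - -35} = \sqrt{2 + 35} = \sqrt{37} \approx 6.0828$)
$\left(H + U\right) k = \left(7 + \sqrt{37}\right) \left(-3\right) = -21 - 3 \sqrt{37}$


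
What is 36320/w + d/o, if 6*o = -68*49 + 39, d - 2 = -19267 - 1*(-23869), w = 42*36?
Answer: 9729284/622377 ≈ 15.632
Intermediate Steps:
w = 1512
d = 4604 (d = 2 + (-19267 - 1*(-23869)) = 2 + (-19267 + 23869) = 2 + 4602 = 4604)
o = -3293/6 (o = (-68*49 + 39)/6 = (-3332 + 39)/6 = (1/6)*(-3293) = -3293/6 ≈ -548.83)
36320/w + d/o = 36320/1512 + 4604/(-3293/6) = 36320*(1/1512) + 4604*(-6/3293) = 4540/189 - 27624/3293 = 9729284/622377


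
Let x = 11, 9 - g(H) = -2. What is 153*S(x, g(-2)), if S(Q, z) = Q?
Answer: 1683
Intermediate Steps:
g(H) = 11 (g(H) = 9 - 1*(-2) = 9 + 2 = 11)
153*S(x, g(-2)) = 153*11 = 1683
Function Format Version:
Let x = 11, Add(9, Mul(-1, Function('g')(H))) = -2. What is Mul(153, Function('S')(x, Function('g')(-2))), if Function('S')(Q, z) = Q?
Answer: 1683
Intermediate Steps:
Function('g')(H) = 11 (Function('g')(H) = Add(9, Mul(-1, -2)) = Add(9, 2) = 11)
Mul(153, Function('S')(x, Function('g')(-2))) = Mul(153, 11) = 1683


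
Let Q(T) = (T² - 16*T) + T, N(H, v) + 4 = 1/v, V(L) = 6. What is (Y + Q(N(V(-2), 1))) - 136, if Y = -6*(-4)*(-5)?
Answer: -202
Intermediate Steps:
N(H, v) = -4 + 1/v
Y = -120 (Y = 24*(-5) = -120)
Q(T) = T² - 15*T
(Y + Q(N(V(-2), 1))) - 136 = (-120 + (-4 + 1/1)*(-15 + (-4 + 1/1))) - 136 = (-120 + (-4 + 1)*(-15 + (-4 + 1))) - 136 = (-120 - 3*(-15 - 3)) - 136 = (-120 - 3*(-18)) - 136 = (-120 + 54) - 136 = -66 - 136 = -202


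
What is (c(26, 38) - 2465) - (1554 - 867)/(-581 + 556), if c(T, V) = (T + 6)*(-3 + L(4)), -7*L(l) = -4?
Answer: -440166/175 ≈ -2515.2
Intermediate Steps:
L(l) = 4/7 (L(l) = -⅐*(-4) = 4/7)
c(T, V) = -102/7 - 17*T/7 (c(T, V) = (T + 6)*(-3 + 4/7) = (6 + T)*(-17/7) = -102/7 - 17*T/7)
(c(26, 38) - 2465) - (1554 - 867)/(-581 + 556) = ((-102/7 - 17/7*26) - 2465) - (1554 - 867)/(-581 + 556) = ((-102/7 - 442/7) - 2465) - 687/(-25) = (-544/7 - 2465) - 687*(-1)/25 = -17799/7 - 1*(-687/25) = -17799/7 + 687/25 = -440166/175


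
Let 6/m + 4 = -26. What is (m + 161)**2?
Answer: 646416/25 ≈ 25857.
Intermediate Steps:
m = -1/5 (m = 6/(-4 - 26) = 6/(-30) = 6*(-1/30) = -1/5 ≈ -0.20000)
(m + 161)**2 = (-1/5 + 161)**2 = (804/5)**2 = 646416/25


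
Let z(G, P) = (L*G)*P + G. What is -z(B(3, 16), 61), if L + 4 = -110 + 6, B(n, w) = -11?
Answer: -72457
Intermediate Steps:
L = -108 (L = -4 + (-110 + 6) = -4 - 104 = -108)
z(G, P) = G - 108*G*P (z(G, P) = (-108*G)*P + G = -108*G*P + G = G - 108*G*P)
-z(B(3, 16), 61) = -(-11)*(1 - 108*61) = -(-11)*(1 - 6588) = -(-11)*(-6587) = -1*72457 = -72457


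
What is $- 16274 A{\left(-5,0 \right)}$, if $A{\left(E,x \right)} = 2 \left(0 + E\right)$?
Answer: $162740$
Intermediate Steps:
$A{\left(E,x \right)} = 2 E$
$- 16274 A{\left(-5,0 \right)} = - 16274 \cdot 2 \left(-5\right) = \left(-16274\right) \left(-10\right) = 162740$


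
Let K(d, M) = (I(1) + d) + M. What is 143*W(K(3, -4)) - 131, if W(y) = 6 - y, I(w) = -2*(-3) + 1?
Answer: -131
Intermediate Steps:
I(w) = 7 (I(w) = 6 + 1 = 7)
K(d, M) = 7 + M + d (K(d, M) = (7 + d) + M = 7 + M + d)
143*W(K(3, -4)) - 131 = 143*(6 - (7 - 4 + 3)) - 131 = 143*(6 - 1*6) - 131 = 143*(6 - 6) - 131 = 143*0 - 131 = 0 - 131 = -131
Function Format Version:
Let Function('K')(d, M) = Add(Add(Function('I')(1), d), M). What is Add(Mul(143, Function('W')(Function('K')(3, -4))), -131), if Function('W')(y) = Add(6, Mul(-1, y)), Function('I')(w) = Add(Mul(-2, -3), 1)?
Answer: -131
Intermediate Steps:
Function('I')(w) = 7 (Function('I')(w) = Add(6, 1) = 7)
Function('K')(d, M) = Add(7, M, d) (Function('K')(d, M) = Add(Add(7, d), M) = Add(7, M, d))
Add(Mul(143, Function('W')(Function('K')(3, -4))), -131) = Add(Mul(143, Add(6, Mul(-1, Add(7, -4, 3)))), -131) = Add(Mul(143, Add(6, Mul(-1, 6))), -131) = Add(Mul(143, Add(6, -6)), -131) = Add(Mul(143, 0), -131) = Add(0, -131) = -131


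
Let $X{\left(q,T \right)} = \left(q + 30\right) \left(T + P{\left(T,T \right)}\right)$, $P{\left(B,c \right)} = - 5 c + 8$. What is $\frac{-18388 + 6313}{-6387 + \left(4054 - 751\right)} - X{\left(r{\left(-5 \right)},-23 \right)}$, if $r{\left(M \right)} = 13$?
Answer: $- \frac{4416375}{1028} \approx -4296.1$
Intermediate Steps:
$P{\left(B,c \right)} = 8 - 5 c$
$X{\left(q,T \right)} = \left(8 - 4 T\right) \left(30 + q\right)$ ($X{\left(q,T \right)} = \left(q + 30\right) \left(T - \left(-8 + 5 T\right)\right) = \left(30 + q\right) \left(8 - 4 T\right) = \left(8 - 4 T\right) \left(30 + q\right)$)
$\frac{-18388 + 6313}{-6387 + \left(4054 - 751\right)} - X{\left(r{\left(-5 \right)},-23 \right)} = \frac{-18388 + 6313}{-6387 + \left(4054 - 751\right)} - \left(240 - -2760 + 8 \cdot 13 - \left(-92\right) 13\right) = - \frac{12075}{-6387 + \left(4054 - 751\right)} - \left(240 + 2760 + 104 + 1196\right) = - \frac{12075}{-6387 + 3303} - 4300 = - \frac{12075}{-3084} - 4300 = \left(-12075\right) \left(- \frac{1}{3084}\right) - 4300 = \frac{4025}{1028} - 4300 = - \frac{4416375}{1028}$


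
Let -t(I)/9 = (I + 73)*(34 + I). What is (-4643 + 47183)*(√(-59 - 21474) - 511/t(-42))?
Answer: -1811495/186 + 42540*I*√21533 ≈ -9739.2 + 6.2424e+6*I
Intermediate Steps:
t(I) = -9*(34 + I)*(73 + I) (t(I) = -9*(I + 73)*(34 + I) = -9*(73 + I)*(34 + I) = -9*(34 + I)*(73 + I))
(-4643 + 47183)*(√(-59 - 21474) - 511/t(-42)) = (-4643 + 47183)*(√(-59 - 21474) - 511/(-22338 - 963*(-42) - 9*(-42)²)) = 42540*(√(-21533) - 511/(-22338 + 40446 - 9*1764)) = 42540*(I*√21533 - 511/(-22338 + 40446 - 15876)) = 42540*(I*√21533 - 511/2232) = 42540*(-511/2232 + I*√21533) = -1811495/186 + 42540*I*√21533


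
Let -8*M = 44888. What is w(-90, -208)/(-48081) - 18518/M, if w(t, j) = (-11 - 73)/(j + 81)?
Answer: 1215868294/368412649 ≈ 3.3003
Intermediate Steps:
M = -5611 (M = -⅛*44888 = -5611)
w(t, j) = -84/(81 + j)
w(-90, -208)/(-48081) - 18518/M = -84/(81 - 208)/(-48081) - 18518/(-5611) = -84/(-127)*(-1/48081) - 18518*(-1/5611) = -84*(-1/127)*(-1/48081) + 18518/5611 = (84/127)*(-1/48081) + 18518/5611 = -28/2035429 + 18518/5611 = 1215868294/368412649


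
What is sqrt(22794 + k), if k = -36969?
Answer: 45*I*sqrt(7) ≈ 119.06*I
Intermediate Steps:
sqrt(22794 + k) = sqrt(22794 - 36969) = sqrt(-14175) = 45*I*sqrt(7)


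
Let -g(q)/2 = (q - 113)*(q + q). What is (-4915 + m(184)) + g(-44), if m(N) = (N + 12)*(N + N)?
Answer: 39581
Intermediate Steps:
m(N) = 2*N*(12 + N) (m(N) = (12 + N)*(2*N) = 2*N*(12 + N))
g(q) = -4*q*(-113 + q) (g(q) = -2*(q - 113)*(q + q) = -2*(-113 + q)*2*q = -4*q*(-113 + q))
(-4915 + m(184)) + g(-44) = (-4915 + 2*184*(12 + 184)) + 4*(-44)*(113 - 1*(-44)) = (-4915 + 2*184*196) + 4*(-44)*(113 + 44) = (-4915 + 72128) + 4*(-44)*157 = 67213 - 27632 = 39581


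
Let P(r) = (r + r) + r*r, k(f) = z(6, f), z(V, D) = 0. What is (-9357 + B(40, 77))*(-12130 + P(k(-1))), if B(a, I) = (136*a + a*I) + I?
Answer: 9218800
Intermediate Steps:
B(a, I) = I + 136*a + I*a (B(a, I) = (136*a + I*a) + I = I + 136*a + I*a)
k(f) = 0
P(r) = r² + 2*r (P(r) = 2*r + r² = r² + 2*r)
(-9357 + B(40, 77))*(-12130 + P(k(-1))) = (-9357 + (77 + 136*40 + 77*40))*(-12130 + 0*(2 + 0)) = (-9357 + (77 + 5440 + 3080))*(-12130 + 0*2) = (-9357 + 8597)*(-12130 + 0) = -760*(-12130) = 9218800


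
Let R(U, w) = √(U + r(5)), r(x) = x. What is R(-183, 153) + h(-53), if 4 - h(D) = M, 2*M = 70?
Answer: -31 + I*√178 ≈ -31.0 + 13.342*I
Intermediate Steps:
M = 35 (M = (½)*70 = 35)
R(U, w) = √(5 + U) (R(U, w) = √(U + 5) = √(5 + U))
h(D) = -31 (h(D) = 4 - 1*35 = 4 - 35 = -31)
R(-183, 153) + h(-53) = √(5 - 183) - 31 = √(-178) - 31 = I*√178 - 31 = -31 + I*√178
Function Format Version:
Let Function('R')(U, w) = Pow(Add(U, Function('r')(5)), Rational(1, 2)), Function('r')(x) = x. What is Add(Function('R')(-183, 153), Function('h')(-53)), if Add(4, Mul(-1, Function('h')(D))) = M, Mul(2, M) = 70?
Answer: Add(-31, Mul(I, Pow(178, Rational(1, 2)))) ≈ Add(-31.000, Mul(13.342, I))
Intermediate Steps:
M = 35 (M = Mul(Rational(1, 2), 70) = 35)
Function('R')(U, w) = Pow(Add(5, U), Rational(1, 2)) (Function('R')(U, w) = Pow(Add(U, 5), Rational(1, 2)) = Pow(Add(5, U), Rational(1, 2)))
Function('h')(D) = -31 (Function('h')(D) = Add(4, Mul(-1, 35)) = Add(4, -35) = -31)
Add(Function('R')(-183, 153), Function('h')(-53)) = Add(Pow(Add(5, -183), Rational(1, 2)), -31) = Add(Pow(-178, Rational(1, 2)), -31) = Add(Mul(I, Pow(178, Rational(1, 2))), -31) = Add(-31, Mul(I, Pow(178, Rational(1, 2))))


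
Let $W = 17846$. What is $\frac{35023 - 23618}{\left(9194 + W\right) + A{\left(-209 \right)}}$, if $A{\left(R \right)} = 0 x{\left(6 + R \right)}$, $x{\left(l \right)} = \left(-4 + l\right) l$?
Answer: $\frac{2281}{5408} \approx 0.42178$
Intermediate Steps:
$x{\left(l \right)} = l \left(-4 + l\right)$
$A{\left(R \right)} = 0$ ($A{\left(R \right)} = 0 \left(6 + R\right) \left(-4 + \left(6 + R\right)\right) = 0 \left(6 + R\right) \left(2 + R\right) = 0 \left(2 + R\right) \left(6 + R\right) = 0$)
$\frac{35023 - 23618}{\left(9194 + W\right) + A{\left(-209 \right)}} = \frac{35023 - 23618}{\left(9194 + 17846\right) + 0} = \frac{11405}{27040 + 0} = \frac{11405}{27040} = 11405 \cdot \frac{1}{27040} = \frac{2281}{5408}$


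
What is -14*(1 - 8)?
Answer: 98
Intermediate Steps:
-14*(1 - 8) = -14*(-7) = 98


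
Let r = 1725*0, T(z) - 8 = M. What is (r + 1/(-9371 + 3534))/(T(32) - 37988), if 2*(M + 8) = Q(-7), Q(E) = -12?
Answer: 1/221770978 ≈ 4.5092e-9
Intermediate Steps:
M = -14 (M = -8 + (1/2)*(-12) = -8 - 6 = -14)
T(z) = -6 (T(z) = 8 - 14 = -6)
r = 0
(r + 1/(-9371 + 3534))/(T(32) - 37988) = (0 + 1/(-9371 + 3534))/(-6 - 37988) = (0 + 1/(-5837))/(-37994) = (0 - 1/5837)*(-1/37994) = -1/5837*(-1/37994) = 1/221770978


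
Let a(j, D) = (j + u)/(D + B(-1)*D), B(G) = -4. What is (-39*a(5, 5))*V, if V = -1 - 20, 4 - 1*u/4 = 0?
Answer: -5733/5 ≈ -1146.6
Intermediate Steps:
u = 16 (u = 16 - 4*0 = 16 + 0 = 16)
a(j, D) = -(16 + j)/(3*D) (a(j, D) = (j + 16)/(D - 4*D) = (16 + j)/((-3*D)) = (16 + j)*(-1/(3*D)) = -(16 + j)/(3*D))
V = -21
(-39*a(5, 5))*V = -13*(-16 - 1*5)/5*(-21) = -13*(-16 - 5)/5*(-21) = -13*(-21)/5*(-21) = -39*(-7/5)*(-21) = (273/5)*(-21) = -5733/5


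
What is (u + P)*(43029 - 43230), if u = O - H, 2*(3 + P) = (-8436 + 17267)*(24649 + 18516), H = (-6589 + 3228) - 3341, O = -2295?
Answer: -76620983523/2 ≈ -3.8311e+10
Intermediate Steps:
H = -6702 (H = -3361 - 3341 = -6702)
P = 381190109/2 (P = -3 + ((-8436 + 17267)*(24649 + 18516))/2 = -3 + (8831*43165)/2 = -3 + (1/2)*381190115 = -3 + 381190115/2 = 381190109/2 ≈ 1.9060e+8)
u = 4407 (u = -2295 - 1*(-6702) = -2295 + 6702 = 4407)
(u + P)*(43029 - 43230) = (4407 + 381190109/2)*(43029 - 43230) = (381198923/2)*(-201) = -76620983523/2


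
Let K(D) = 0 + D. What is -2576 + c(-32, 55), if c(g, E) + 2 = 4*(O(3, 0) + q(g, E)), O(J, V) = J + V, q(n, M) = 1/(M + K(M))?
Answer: -141128/55 ≈ -2566.0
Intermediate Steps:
K(D) = D
q(n, M) = 1/(2*M) (q(n, M) = 1/(M + M) = 1/(2*M))
c(g, E) = 10 + 2/E (c(g, E) = -2 + 4*((3 + 0) + 1/(2*E)) = -2 + 4*(3 + 1/(2*E)) = -2 + (12 + 2/E) = 10 + 2/E)
-2576 + c(-32, 55) = -2576 + (10 + 2/55) = -2576 + 552/55 = -141128/55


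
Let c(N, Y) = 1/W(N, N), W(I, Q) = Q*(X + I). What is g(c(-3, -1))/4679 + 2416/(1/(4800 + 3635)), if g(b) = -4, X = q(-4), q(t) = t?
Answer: 95353153836/4679 ≈ 2.0379e+7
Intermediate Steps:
X = -4
W(I, Q) = Q*(-4 + I)
c(N, Y) = 1/(N*(-4 + N))
g(c(-3, -1))/4679 + 2416/(1/(4800 + 3635)) = -4/4679 + 2416/(1/(4800 + 3635)) = -4*1/4679 + 2416/(1/8435) = -4/4679 + 2416/(1/8435) = -4/4679 + 2416*8435 = -4/4679 + 20378960 = 95353153836/4679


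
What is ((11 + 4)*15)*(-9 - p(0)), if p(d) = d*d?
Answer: -2025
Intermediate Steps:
p(d) = d**2
((11 + 4)*15)*(-9 - p(0)) = ((11 + 4)*15)*(-9 - 1*0**2) = (15*15)*(-9 - 1*0) = 225*(-9 + 0) = 225*(-9) = -2025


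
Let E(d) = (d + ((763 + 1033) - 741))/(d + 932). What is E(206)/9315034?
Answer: 1261/10600508692 ≈ 1.1896e-7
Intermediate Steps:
E(d) = (1055 + d)/(932 + d) (E(d) = (d + (1796 - 741))/(932 + d) = (d + 1055)/(932 + d) = (1055 + d)/(932 + d))
E(206)/9315034 = ((1055 + 206)/(932 + 206))/9315034 = (1261/1138)*(1/9315034) = 1261/10600508692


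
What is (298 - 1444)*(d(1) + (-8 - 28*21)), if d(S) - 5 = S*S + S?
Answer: 674994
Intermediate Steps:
d(S) = 5 + S + S² (d(S) = 5 + (S*S + S) = 5 + (S² + S) = 5 + (S + S²) = 5 + S + S²)
(298 - 1444)*(d(1) + (-8 - 28*21)) = (298 - 1444)*((5 + 1 + 1²) + (-8 - 28*21)) = -1146*((5 + 1 + 1) + (-8 - 588)) = -1146*(7 - 596) = -1146*(-589) = 674994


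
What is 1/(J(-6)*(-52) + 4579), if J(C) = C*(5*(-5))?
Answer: -1/3221 ≈ -0.00031046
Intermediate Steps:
J(C) = -25*C (J(C) = C*(-25) = -25*C)
1/(J(-6)*(-52) + 4579) = 1/(-25*(-6)*(-52) + 4579) = 1/(150*(-52) + 4579) = 1/(-7800 + 4579) = 1/(-3221) = -1/3221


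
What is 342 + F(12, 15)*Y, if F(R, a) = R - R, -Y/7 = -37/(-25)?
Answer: 342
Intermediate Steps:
Y = -259/25 (Y = -(-259)/(-25) = -(-259)*(-1)/25 = -7*37/25 = -259/25 ≈ -10.360)
F(R, a) = 0
342 + F(12, 15)*Y = 342 + 0*(-259/25) = 342 + 0 = 342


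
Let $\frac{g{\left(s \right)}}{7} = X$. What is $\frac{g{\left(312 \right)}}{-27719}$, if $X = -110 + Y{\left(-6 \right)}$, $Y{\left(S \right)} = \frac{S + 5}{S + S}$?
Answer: $\frac{9233}{332628} \approx 0.027758$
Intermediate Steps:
$Y{\left(S \right)} = \frac{5 + S}{2 S}$
$X = - \frac{1319}{12}$ ($X = -110 + \frac{5 - 6}{2 \left(-6\right)} = -110 + \frac{1}{2} \left(- \frac{1}{6}\right) \left(-1\right) = -110 + \frac{1}{12} = - \frac{1319}{12} \approx -109.92$)
$g{\left(s \right)} = - \frac{9233}{12}$ ($g{\left(s \right)} = 7 \left(- \frac{1319}{12}\right) = - \frac{9233}{12}$)
$\frac{g{\left(312 \right)}}{-27719} = - \frac{9233}{12 \left(-27719\right)} = \left(- \frac{9233}{12}\right) \left(- \frac{1}{27719}\right) = \frac{9233}{332628}$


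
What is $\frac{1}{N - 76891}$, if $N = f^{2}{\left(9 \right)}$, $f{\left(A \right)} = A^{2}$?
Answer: $- \frac{1}{70330} \approx -1.4219 \cdot 10^{-5}$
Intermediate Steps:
$N = 6561$ ($N = \left(9^{2}\right)^{2} = 81^{2} = 6561$)
$\frac{1}{N - 76891} = \frac{1}{6561 - 76891} = \frac{1}{-70330} = - \frac{1}{70330}$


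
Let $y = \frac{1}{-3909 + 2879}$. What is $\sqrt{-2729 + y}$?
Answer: $\frac{3 i \sqrt{321688570}}{1030} \approx 52.24 i$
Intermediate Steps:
$y = - \frac{1}{1030}$ ($y = \frac{1}{-1030} = - \frac{1}{1030} \approx -0.00097087$)
$\sqrt{-2729 + y} = \sqrt{-2729 - \frac{1}{1030}} = \sqrt{- \frac{2810871}{1030}} = \frac{3 i \sqrt{321688570}}{1030}$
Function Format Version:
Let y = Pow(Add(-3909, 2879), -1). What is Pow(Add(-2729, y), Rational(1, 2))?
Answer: Mul(Rational(3, 1030), I, Pow(321688570, Rational(1, 2))) ≈ Mul(52.240, I)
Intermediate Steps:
y = Rational(-1, 1030) (y = Pow(-1030, -1) = Rational(-1, 1030) ≈ -0.00097087)
Pow(Add(-2729, y), Rational(1, 2)) = Pow(Add(-2729, Rational(-1, 1030)), Rational(1, 2)) = Pow(Rational(-2810871, 1030), Rational(1, 2)) = Mul(Rational(3, 1030), I, Pow(321688570, Rational(1, 2)))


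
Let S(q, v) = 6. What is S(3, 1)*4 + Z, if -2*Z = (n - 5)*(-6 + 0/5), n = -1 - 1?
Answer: 3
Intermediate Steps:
n = -2
Z = -21 (Z = -(-2 - 5)*(-6 + 0/5)/2 = -(-7)*(-6 + 0*(⅕))/2 = -(-7)*(-6 + 0)/2 = -(-7)*(-6)/2 = -½*42 = -21)
S(3, 1)*4 + Z = 6*4 - 21 = 24 - 21 = 3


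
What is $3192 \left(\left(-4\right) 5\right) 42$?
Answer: $-2681280$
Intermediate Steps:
$3192 \left(\left(-4\right) 5\right) 42 = 3192 \left(-20\right) 42 = \left(-63840\right) 42 = -2681280$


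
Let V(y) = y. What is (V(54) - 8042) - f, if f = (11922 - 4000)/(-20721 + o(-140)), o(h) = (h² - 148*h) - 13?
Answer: -78230445/9793 ≈ -7988.4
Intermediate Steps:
o(h) = -13 + h² - 148*h
f = 3961/9793 (f = (11922 - 4000)/(-20721 + (-13 + (-140)² - 148*(-140))) = 7922/(-20721 + (-13 + 19600 + 20720)) = 7922/(-20721 + 40307) = 7922/19586 = 7922*(1/19586) = 3961/9793 ≈ 0.40447)
(V(54) - 8042) - f = (54 - 8042) - 1*3961/9793 = -7988 - 3961/9793 = -78230445/9793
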